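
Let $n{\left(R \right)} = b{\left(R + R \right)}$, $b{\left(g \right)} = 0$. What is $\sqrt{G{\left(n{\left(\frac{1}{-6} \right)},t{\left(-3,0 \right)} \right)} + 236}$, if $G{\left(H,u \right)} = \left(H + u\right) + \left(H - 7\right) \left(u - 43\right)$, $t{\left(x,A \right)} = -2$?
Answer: $3 \sqrt{61} \approx 23.431$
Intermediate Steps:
$n{\left(R \right)} = 0$
$G{\left(H,u \right)} = H + u + \left(-43 + u\right) \left(-7 + H\right)$ ($G{\left(H,u \right)} = \left(H + u\right) + \left(-7 + H\right) \left(-43 + u\right) = \left(H + u\right) + \left(-43 + u\right) \left(-7 + H\right) = H + u + \left(-43 + u\right) \left(-7 + H\right)$)
$\sqrt{G{\left(n{\left(\frac{1}{-6} \right)},t{\left(-3,0 \right)} \right)} + 236} = \sqrt{\left(301 - 0 - -12 + 0 \left(-2\right)\right) + 236} = \sqrt{\left(301 + 0 + 12 + 0\right) + 236} = \sqrt{313 + 236} = \sqrt{549} = 3 \sqrt{61}$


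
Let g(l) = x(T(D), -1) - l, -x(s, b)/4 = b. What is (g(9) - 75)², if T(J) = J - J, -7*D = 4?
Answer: 6400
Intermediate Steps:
D = -4/7 (D = -⅐*4 = -4/7 ≈ -0.57143)
T(J) = 0
x(s, b) = -4*b
g(l) = 4 - l (g(l) = -4*(-1) - l = 4 - l)
(g(9) - 75)² = ((4 - 1*9) - 75)² = ((4 - 9) - 75)² = (-5 - 75)² = (-80)² = 6400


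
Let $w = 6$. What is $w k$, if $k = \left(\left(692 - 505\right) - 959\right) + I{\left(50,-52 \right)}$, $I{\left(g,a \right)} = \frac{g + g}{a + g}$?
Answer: $-4932$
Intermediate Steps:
$I{\left(g,a \right)} = \frac{2 g}{a + g}$
$k = -822$ ($k = \left(\left(692 - 505\right) - 959\right) + 2 \cdot 50 \frac{1}{-52 + 50} = \left(187 - 959\right) + 2 \cdot 50 \frac{1}{-2} = -772 + 2 \cdot 50 \left(- \frac{1}{2}\right) = -772 - 50 = -822$)
$w k = 6 \left(-822\right) = -4932$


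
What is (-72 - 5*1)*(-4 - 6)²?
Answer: -7700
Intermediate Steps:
(-72 - 5*1)*(-4 - 6)² = (-72 - 5)*(-10)² = -77*100 = -7700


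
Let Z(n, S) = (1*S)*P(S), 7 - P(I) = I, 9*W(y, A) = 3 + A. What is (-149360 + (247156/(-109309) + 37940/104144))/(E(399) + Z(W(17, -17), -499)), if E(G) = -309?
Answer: 425079346518391/719469532454572 ≈ 0.59082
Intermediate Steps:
W(y, A) = ⅓ + A/9 (W(y, A) = (3 + A)/9 = ⅓ + A/9)
P(I) = 7 - I
Z(n, S) = S*(7 - S) (Z(n, S) = (1*S)*(7 - S) = S*(7 - S))
(-149360 + (247156/(-109309) + 37940/104144))/(E(399) + Z(W(17, -17), -499)) = (-149360 + (247156/(-109309) + 37940/104144))/(-309 - 499*(7 - 1*(-499))) = (-149360 + (247156*(-1/109309) + 37940*(1/104144)))/(-309 - 499*(7 + 499)) = (-149360 + (-247156/109309 + 9485/26036))/(-309 - 499*506) = (-149360 - 5398157751/2845969124)/(-309 - 252494) = -425079346518391/2845969124/(-252803) = -425079346518391/2845969124*(-1/252803) = 425079346518391/719469532454572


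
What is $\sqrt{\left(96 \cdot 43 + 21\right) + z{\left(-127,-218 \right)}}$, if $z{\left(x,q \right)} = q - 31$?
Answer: $10 \sqrt{39} \approx 62.45$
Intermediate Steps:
$z{\left(x,q \right)} = -31 + q$
$\sqrt{\left(96 \cdot 43 + 21\right) + z{\left(-127,-218 \right)}} = \sqrt{\left(96 \cdot 43 + 21\right) - 249} = \sqrt{\left(4128 + 21\right) - 249} = \sqrt{4149 - 249} = \sqrt{3900} = 10 \sqrt{39}$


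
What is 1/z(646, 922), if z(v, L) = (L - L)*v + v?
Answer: 1/646 ≈ 0.0015480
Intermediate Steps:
z(v, L) = v (z(v, L) = 0*v + v = 0 + v = v)
1/z(646, 922) = 1/646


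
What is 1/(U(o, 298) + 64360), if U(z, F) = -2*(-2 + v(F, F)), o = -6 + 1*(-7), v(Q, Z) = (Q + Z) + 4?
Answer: 1/63164 ≈ 1.5832e-5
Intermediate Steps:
v(Q, Z) = 4 + Q + Z
o = -13 (o = -6 - 7 = -13)
U(z, F) = -4 - 4*F (U(z, F) = -2*(-2 + (4 + F + F)) = -2*(-2 + (4 + 2*F)) = -2*(2 + 2*F) = -4 - 4*F)
1/(U(o, 298) + 64360) = 1/((-4 - 4*298) + 64360) = 1/((-4 - 1192) + 64360) = 1/(-1196 + 64360) = 1/63164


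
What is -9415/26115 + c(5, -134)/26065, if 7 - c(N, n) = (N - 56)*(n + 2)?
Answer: -16841014/27227499 ≈ -0.61853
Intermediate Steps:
c(N, n) = 7 - (-56 + N)*(2 + n) (c(N, n) = 7 - (N - 56)*(n + 2) = 7 - (-56 + N)*(2 + n))
-9415/26115 + c(5, -134)/26065 = -9415/26115 + (119 - 2*5 + 56*(-134) - 1*5*(-134))/26065 = -9415*1/26115 + (119 - 10 - 7504 + 670)*(1/26065) = -1883/5223 - 6725*1/26065 = -1883/5223 - 1345/5213 = -16841014/27227499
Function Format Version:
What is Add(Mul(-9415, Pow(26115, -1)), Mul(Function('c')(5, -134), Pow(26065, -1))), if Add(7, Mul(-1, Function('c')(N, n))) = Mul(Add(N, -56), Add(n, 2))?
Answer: Rational(-16841014, 27227499) ≈ -0.61853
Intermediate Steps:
Function('c')(N, n) = Add(7, Mul(-1, Add(-56, N), Add(2, n))) (Function('c')(N, n) = Add(7, Mul(-1, Mul(Add(N, -56), Add(n, 2)))) = Add(7, Mul(-1, Mul(Add(-56, N), Add(2, n)))) = Add(7, Mul(-1, Add(-56, N), Add(2, n))))
Add(Mul(-9415, Pow(26115, -1)), Mul(Function('c')(5, -134), Pow(26065, -1))) = Add(Mul(-9415, Pow(26115, -1)), Mul(Add(119, Mul(-2, 5), Mul(56, -134), Mul(-1, 5, -134)), Pow(26065, -1))) = Add(Mul(-9415, Rational(1, 26115)), Mul(Add(119, -10, -7504, 670), Rational(1, 26065))) = Add(Rational(-1883, 5223), Mul(-6725, Rational(1, 26065))) = Add(Rational(-1883, 5223), Rational(-1345, 5213)) = Rational(-16841014, 27227499)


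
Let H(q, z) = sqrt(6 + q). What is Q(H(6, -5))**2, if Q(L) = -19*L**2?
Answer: 51984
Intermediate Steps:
Q(H(6, -5))**2 = (-19*(sqrt(6 + 6))**2)**2 = (-19*(sqrt(12))**2)**2 = (-19*(2*sqrt(3))**2)**2 = (-19*12)**2 = (-228)**2 = 51984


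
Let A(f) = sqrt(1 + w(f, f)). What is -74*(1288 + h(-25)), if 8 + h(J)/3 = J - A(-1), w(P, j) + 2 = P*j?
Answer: -87986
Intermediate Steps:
w(P, j) = -2 + P*j
A(f) = sqrt(-1 + f**2) (A(f) = sqrt(1 + (-2 + f*f)) = sqrt(1 + (-2 + f**2)) = sqrt(-1 + f**2))
h(J) = -24 + 3*J (h(J) = -24 + 3*(J - sqrt(-1 + (-1)**2)) = -24 + 3*(J - sqrt(-1 + 1)) = -24 + 3*(J - sqrt(0)) = -24 + 3*(J - 1*0) = -24 + 3*(J + 0) = -24 + 3*J)
-74*(1288 + h(-25)) = -74*(1288 + (-24 + 3*(-25))) = -74*(1288 + (-24 - 75)) = -74*(1288 - 99) = -74*1189 = -87986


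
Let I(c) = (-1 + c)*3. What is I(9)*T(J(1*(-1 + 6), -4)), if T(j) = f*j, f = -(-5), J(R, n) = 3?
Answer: 360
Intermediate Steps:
f = 5 (f = -5*(-1) = 5)
I(c) = -3 + 3*c
T(j) = 5*j
I(9)*T(J(1*(-1 + 6), -4)) = (-3 + 3*9)*(5*3) = (-3 + 27)*15 = 24*15 = 360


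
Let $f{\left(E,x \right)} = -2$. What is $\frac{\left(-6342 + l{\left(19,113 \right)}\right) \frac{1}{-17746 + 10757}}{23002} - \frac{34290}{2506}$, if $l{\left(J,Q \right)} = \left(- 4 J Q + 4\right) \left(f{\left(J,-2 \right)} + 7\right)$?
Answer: $- \frac{196870374466}{14388107531} \approx -13.683$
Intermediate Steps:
$l{\left(J,Q \right)} = 20 - 20 J Q$ ($l{\left(J,Q \right)} = \left(- 4 J Q + 4\right) \left(-2 + 7\right) = \left(- 4 J Q + 4\right) 5 = \left(4 - 4 J Q\right) 5 = 20 - 20 J Q$)
$\frac{\left(-6342 + l{\left(19,113 \right)}\right) \frac{1}{-17746 + 10757}}{23002} - \frac{34290}{2506} = \frac{\left(-6342 + \left(20 - 380 \cdot 113\right)\right) \frac{1}{-17746 + 10757}}{23002} - \frac{34290}{2506} = \frac{-6342 + \left(20 - 42940\right)}{-6989} \cdot \frac{1}{23002} - \frac{17145}{1253} = \left(-6342 - 42920\right) \left(- \frac{1}{6989}\right) \frac{1}{23002} - \frac{17145}{1253} = \left(-49262\right) \left(- \frac{1}{6989}\right) \frac{1}{23002} - \frac{17145}{1253} = \frac{49262}{6989} \cdot \frac{1}{23002} - \frac{17145}{1253} = \frac{24631}{80380489} - \frac{17145}{1253} = - \frac{196870374466}{14388107531}$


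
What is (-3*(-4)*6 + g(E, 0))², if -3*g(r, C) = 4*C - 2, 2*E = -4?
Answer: 47524/9 ≈ 5280.4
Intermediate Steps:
E = -2 (E = (½)*(-4) = -2)
g(r, C) = ⅔ - 4*C/3 (g(r, C) = -(4*C - 2)/3 = -(-2 + 4*C)/3 = ⅔ - 4*C/3)
(-3*(-4)*6 + g(E, 0))² = (-3*(-4)*6 + (⅔ - 4/3*0))² = (12*6 + (⅔ + 0))² = (72 + ⅔)² = (218/3)² = 47524/9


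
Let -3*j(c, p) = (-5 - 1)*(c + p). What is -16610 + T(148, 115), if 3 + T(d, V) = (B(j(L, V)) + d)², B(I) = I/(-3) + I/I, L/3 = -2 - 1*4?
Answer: -85508/9 ≈ -9500.9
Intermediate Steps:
L = -18 (L = 3*(-2 - 1*4) = 3*(-2 - 4) = 3*(-6) = -18)
j(c, p) = 2*c + 2*p (j(c, p) = -(-5 - 1)*(c + p)/3 = -(-2)*(c + p) = -(-6*c - 6*p)/3 = 2*c + 2*p)
B(I) = 1 - I/3 (B(I) = I*(-⅓) + 1 = -I/3 + 1 = 1 - I/3)
T(d, V) = -3 + (13 + d - 2*V/3)² (T(d, V) = -3 + ((1 - (2*(-18) + 2*V)/3) + d)² = -3 + ((1 - (-36 + 2*V)/3) + d)² = -3 + ((1 + (12 - 2*V/3)) + d)² = -3 + ((13 - 2*V/3) + d)² = -3 + (13 + d - 2*V/3)²)
-16610 + T(148, 115) = -16610 + (-3 + (39 - 2*115 + 3*148)²/9) = -16610 + (-3 + (39 - 230 + 444)²/9) = -16610 + (-3 + (⅑)*253²) = -16610 + (-3 + (⅑)*64009) = -16610 + (-3 + 64009/9) = -16610 + 63982/9 = -85508/9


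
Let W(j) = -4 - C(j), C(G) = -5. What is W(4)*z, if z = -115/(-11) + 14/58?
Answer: 3412/319 ≈ 10.696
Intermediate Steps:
z = 3412/319 (z = -115*(-1/11) + 14*(1/58) = 115/11 + 7/29 = 3412/319 ≈ 10.696)
W(j) = 1 (W(j) = -4 - 1*(-5) = -4 + 5 = 1)
W(4)*z = 1*(3412/319) = 3412/319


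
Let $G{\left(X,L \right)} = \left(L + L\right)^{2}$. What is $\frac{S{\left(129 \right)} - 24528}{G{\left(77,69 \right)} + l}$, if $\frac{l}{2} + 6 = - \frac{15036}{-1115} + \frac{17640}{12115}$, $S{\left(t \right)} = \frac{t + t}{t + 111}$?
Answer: $- \frac{530104354333}{411987516288} \approx -1.2867$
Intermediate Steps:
$G{\left(X,L \right)} = 4 L^{2}$ ($G{\left(X,L \right)} = \left(2 L\right)^{2} = 4 L^{2}$)
$S{\left(t \right)} = \frac{2 t}{111 + t}$
$l = \frac{48312156}{2701645}$ ($l = -12 + 2 \left(- \frac{15036}{-1115} + \frac{17640}{12115}\right) = -12 + 2 \left(\left(-15036\right) \left(- \frac{1}{1115}\right) + 17640 \cdot \frac{1}{12115}\right) = -12 + 2 \left(\frac{15036}{1115} + \frac{3528}{2423}\right) = -12 + 2 \cdot \frac{40365948}{2701645} = -12 + \frac{80731896}{2701645} = \frac{48312156}{2701645} \approx 17.883$)
$\frac{S{\left(129 \right)} - 24528}{G{\left(77,69 \right)} + l} = \frac{2 \cdot 129 \frac{1}{111 + 129} - 24528}{4 \cdot 69^{2} + \frac{48312156}{2701645}} = \frac{2 \cdot 129 \cdot \frac{1}{240} - 24528}{4 \cdot 4761 + \frac{48312156}{2701645}} = \frac{2 \cdot 129 \cdot \frac{1}{240} - 24528}{19044 + \frac{48312156}{2701645}} = \frac{\frac{43}{40} - 24528}{\frac{51498439536}{2701645}} = \left(- \frac{981077}{40}\right) \frac{2701645}{51498439536} = - \frac{530104354333}{411987516288}$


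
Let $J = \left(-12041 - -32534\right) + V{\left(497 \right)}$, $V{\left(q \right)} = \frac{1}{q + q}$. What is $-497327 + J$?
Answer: $- \frac{473972995}{994} \approx -4.7683 \cdot 10^{5}$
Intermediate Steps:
$V{\left(q \right)} = \frac{1}{2 q}$
$J = \frac{20370043}{994}$ ($J = \left(-12041 - -32534\right) + \frac{1}{2 \cdot 497} = \left(-12041 + 32534\right) + \frac{1}{2} \cdot \frac{1}{497} = 20493 + \frac{1}{994} = \frac{20370043}{994} \approx 20493.0$)
$-497327 + J = -497327 + \frac{20370043}{994} = - \frac{473972995}{994}$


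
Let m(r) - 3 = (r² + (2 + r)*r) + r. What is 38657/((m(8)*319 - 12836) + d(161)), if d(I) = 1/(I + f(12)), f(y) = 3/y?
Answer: 24933765/23612809 ≈ 1.0559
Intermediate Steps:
m(r) = 3 + r + r² + r*(2 + r) (m(r) = 3 + ((r² + (2 + r)*r) + r) = 3 + ((r² + r*(2 + r)) + r) = 3 + (r + r² + r*(2 + r)) = 3 + r + r² + r*(2 + r))
d(I) = 1/(¼ + I) (d(I) = 1/(I + 3/12) = 1/(I + 3*(1/12)) = 1/(I + ¼) = 1/(¼ + I))
38657/((m(8)*319 - 12836) + d(161)) = 38657/(((3 + 2*8² + 3*8)*319 - 12836) + 4/(1 + 4*161)) = 38657/(((3 + 2*64 + 24)*319 - 12836) + 4/(1 + 644)) = 38657/(((3 + 128 + 24)*319 - 12836) + 4/645) = 38657/((155*319 - 12836) + 4*(1/645)) = 38657/((49445 - 12836) + 4/645) = 38657/(36609 + 4/645) = 38657/(23612809/645) = 38657*(645/23612809) = 24933765/23612809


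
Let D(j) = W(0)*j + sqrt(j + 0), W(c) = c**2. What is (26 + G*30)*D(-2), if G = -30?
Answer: -874*I*sqrt(2) ≈ -1236.0*I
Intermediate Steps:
D(j) = sqrt(j) (D(j) = 0**2*j + sqrt(j + 0) = 0*j + sqrt(j) = 0 + sqrt(j) = sqrt(j))
(26 + G*30)*D(-2) = (26 - 30*30)*sqrt(-2) = (26 - 900)*(I*sqrt(2)) = -874*I*sqrt(2)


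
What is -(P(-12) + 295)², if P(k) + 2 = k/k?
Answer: -86436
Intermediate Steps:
P(k) = -1 (P(k) = -2 + k/k = -2 + 1 = -1)
-(P(-12) + 295)² = -(-1 + 295)² = -1*294² = -1*86436 = -86436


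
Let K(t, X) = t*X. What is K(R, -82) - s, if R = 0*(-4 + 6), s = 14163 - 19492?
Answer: 5329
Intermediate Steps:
s = -5329
R = 0 (R = 0*2 = 0)
K(t, X) = X*t
K(R, -82) - s = -82*0 - 1*(-5329) = 0 + 5329 = 5329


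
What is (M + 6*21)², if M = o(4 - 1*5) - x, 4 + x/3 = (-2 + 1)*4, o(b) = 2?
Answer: 23104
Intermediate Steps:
x = -24 (x = -12 + 3*((-2 + 1)*4) = -12 + 3*(-1*4) = -12 + 3*(-4) = -12 - 12 = -24)
M = 26 (M = 2 - 1*(-24) = 2 + 24 = 26)
(M + 6*21)² = (26 + 6*21)² = (26 + 126)² = 152² = 23104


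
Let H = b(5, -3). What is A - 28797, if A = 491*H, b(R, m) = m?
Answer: -30270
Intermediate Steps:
H = -3
A = -1473 (A = 491*(-3) = -1473)
A - 28797 = -1473 - 28797 = -30270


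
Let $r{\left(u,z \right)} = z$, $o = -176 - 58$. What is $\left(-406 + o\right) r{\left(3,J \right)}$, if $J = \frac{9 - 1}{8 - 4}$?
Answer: $-1280$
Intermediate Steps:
$J = 2$ ($J = \frac{8}{4} = 8 \cdot \frac{1}{4} = 2$)
$o = -234$ ($o = -176 - 58 = -234$)
$\left(-406 + o\right) r{\left(3,J \right)} = \left(-406 - 234\right) 2 = \left(-640\right) 2 = -1280$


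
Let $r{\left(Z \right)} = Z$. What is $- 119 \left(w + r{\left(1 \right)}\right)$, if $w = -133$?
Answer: $15708$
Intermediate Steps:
$- 119 \left(w + r{\left(1 \right)}\right) = - 119 \left(-133 + 1\right) = \left(-119\right) \left(-132\right) = 15708$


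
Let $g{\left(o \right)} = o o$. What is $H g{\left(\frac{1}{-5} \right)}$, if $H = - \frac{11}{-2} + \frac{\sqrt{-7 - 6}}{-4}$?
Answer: $\frac{11}{50} - \frac{i \sqrt{13}}{100} \approx 0.22 - 0.036056 i$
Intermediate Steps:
$g{\left(o \right)} = o^{2}$
$H = \frac{11}{2} - \frac{i \sqrt{13}}{4}$ ($H = \left(-11\right) \left(- \frac{1}{2}\right) + \sqrt{-13} \left(- \frac{1}{4}\right) = \frac{11}{2} + i \sqrt{13} \left(- \frac{1}{4}\right) = \frac{11}{2} - \frac{i \sqrt{13}}{4} \approx 5.5 - 0.90139 i$)
$H g{\left(\frac{1}{-5} \right)} = \left(\frac{11}{2} - \frac{i \sqrt{13}}{4}\right) \left(\frac{1}{-5}\right)^{2} = \left(\frac{11}{2} - \frac{i \sqrt{13}}{4}\right) \left(- \frac{1}{5}\right)^{2} = \left(\frac{11}{2} - \frac{i \sqrt{13}}{4}\right) \frac{1}{25} = \frac{11}{50} - \frac{i \sqrt{13}}{100}$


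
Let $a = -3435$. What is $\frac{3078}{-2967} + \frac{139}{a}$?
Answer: $- \frac{3661781}{3397215} \approx -1.0779$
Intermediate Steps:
$\frac{3078}{-2967} + \frac{139}{a} = \frac{3078}{-2967} + \frac{139}{-3435} = 3078 \left(- \frac{1}{2967}\right) + 139 \left(- \frac{1}{3435}\right) = - \frac{1026}{989} - \frac{139}{3435} = - \frac{3661781}{3397215}$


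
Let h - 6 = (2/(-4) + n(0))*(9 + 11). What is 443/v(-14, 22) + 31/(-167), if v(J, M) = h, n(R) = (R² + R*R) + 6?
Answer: 70385/19372 ≈ 3.6333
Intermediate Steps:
n(R) = 6 + 2*R² (n(R) = (R² + R²) + 6 = 2*R² + 6 = 6 + 2*R²)
h = 116 (h = 6 + (2/(-4) + (6 + 2*0²))*(9 + 11) = 6 + (2*(-¼) + (6 + 2*0))*20 = 6 + (-½ + (6 + 0))*20 = 6 + (-½ + 6)*20 = 6 + (11/2)*20 = 6 + 110 = 116)
v(J, M) = 116
443/v(-14, 22) + 31/(-167) = 443/116 + 31/(-167) = 443*(1/116) + 31*(-1/167) = 443/116 - 31/167 = 70385/19372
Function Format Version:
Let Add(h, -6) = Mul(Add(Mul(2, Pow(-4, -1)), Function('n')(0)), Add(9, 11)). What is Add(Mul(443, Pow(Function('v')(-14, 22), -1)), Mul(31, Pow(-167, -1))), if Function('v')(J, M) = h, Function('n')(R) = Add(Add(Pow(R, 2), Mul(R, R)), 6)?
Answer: Rational(70385, 19372) ≈ 3.6333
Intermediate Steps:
Function('n')(R) = Add(6, Mul(2, Pow(R, 2))) (Function('n')(R) = Add(Add(Pow(R, 2), Pow(R, 2)), 6) = Add(Mul(2, Pow(R, 2)), 6) = Add(6, Mul(2, Pow(R, 2))))
h = 116 (h = Add(6, Mul(Add(Mul(2, Pow(-4, -1)), Add(6, Mul(2, Pow(0, 2)))), Add(9, 11))) = Add(6, Mul(Add(Mul(2, Rational(-1, 4)), Add(6, Mul(2, 0))), 20)) = Add(6, Mul(Add(Rational(-1, 2), Add(6, 0)), 20)) = Add(6, Mul(Add(Rational(-1, 2), 6), 20)) = Add(6, Mul(Rational(11, 2), 20)) = Add(6, 110) = 116)
Function('v')(J, M) = 116
Add(Mul(443, Pow(Function('v')(-14, 22), -1)), Mul(31, Pow(-167, -1))) = Add(Mul(443, Pow(116, -1)), Mul(31, Pow(-167, -1))) = Add(Mul(443, Rational(1, 116)), Mul(31, Rational(-1, 167))) = Add(Rational(443, 116), Rational(-31, 167)) = Rational(70385, 19372)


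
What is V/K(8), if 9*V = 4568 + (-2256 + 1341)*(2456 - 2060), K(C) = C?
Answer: -89443/18 ≈ -4969.1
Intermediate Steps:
V = -357772/9 (V = (4568 + (-2256 + 1341)*(2456 - 2060))/9 = (4568 - 915*396)/9 = (4568 - 362340)/9 = (⅑)*(-357772) = -357772/9 ≈ -39752.)
V/K(8) = -357772/9/8 = -357772/9*⅛ = -89443/18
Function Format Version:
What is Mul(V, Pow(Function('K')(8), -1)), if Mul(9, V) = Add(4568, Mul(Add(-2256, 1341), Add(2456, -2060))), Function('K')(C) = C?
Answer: Rational(-89443, 18) ≈ -4969.1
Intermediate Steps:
V = Rational(-357772, 9) (V = Mul(Rational(1, 9), Add(4568, Mul(Add(-2256, 1341), Add(2456, -2060)))) = Mul(Rational(1, 9), Add(4568, Mul(-915, 396))) = Mul(Rational(1, 9), Add(4568, -362340)) = Mul(Rational(1, 9), -357772) = Rational(-357772, 9) ≈ -39752.)
Mul(V, Pow(Function('K')(8), -1)) = Mul(Rational(-357772, 9), Pow(8, -1)) = Mul(Rational(-357772, 9), Rational(1, 8)) = Rational(-89443, 18)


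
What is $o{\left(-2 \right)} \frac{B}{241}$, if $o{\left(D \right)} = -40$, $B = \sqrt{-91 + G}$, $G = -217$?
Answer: $- \frac{80 i \sqrt{77}}{241} \approx - 2.9128 i$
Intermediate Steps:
$B = 2 i \sqrt{77}$ ($B = \sqrt{-91 - 217} = \sqrt{-308} = 2 i \sqrt{77} \approx 17.55 i$)
$o{\left(-2 \right)} \frac{B}{241} = - 40 \frac{2 i \sqrt{77}}{241} = - \frac{80 i \sqrt{77}}{241}$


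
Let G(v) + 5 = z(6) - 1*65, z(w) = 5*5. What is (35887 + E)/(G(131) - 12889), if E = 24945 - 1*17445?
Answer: -43387/12934 ≈ -3.3545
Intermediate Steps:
E = 7500 (E = 24945 - 17445 = 7500)
z(w) = 25
G(v) = -45 (G(v) = -5 + (25 - 1*65) = -5 + (25 - 65) = -5 - 40 = -45)
(35887 + E)/(G(131) - 12889) = (35887 + 7500)/(-45 - 12889) = 43387/(-12934) = 43387*(-1/12934) = -43387/12934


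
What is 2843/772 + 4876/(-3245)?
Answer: 5461263/2505140 ≈ 2.1800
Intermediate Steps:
2843/772 + 4876/(-3245) = 2843*(1/772) + 4876*(-1/3245) = 2843/772 - 4876/3245 = 5461263/2505140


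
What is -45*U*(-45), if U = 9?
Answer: 18225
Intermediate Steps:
-45*U*(-45) = -45*9*(-45) = -405*(-45) = 18225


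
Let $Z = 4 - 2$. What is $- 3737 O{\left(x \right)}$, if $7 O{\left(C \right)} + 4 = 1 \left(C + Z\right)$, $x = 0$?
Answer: $\frac{7474}{7} \approx 1067.7$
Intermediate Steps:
$Z = 2$ ($Z = 4 - 2 = 2$)
$O{\left(C \right)} = - \frac{2}{7} + \frac{C}{7}$ ($O{\left(C \right)} = - \frac{4}{7} + \frac{1 \left(C + 2\right)}{7} = - \frac{4}{7} + \frac{1 \left(2 + C\right)}{7} = - \frac{4}{7} + \frac{2 + C}{7} = - \frac{4}{7} + \left(\frac{2}{7} + \frac{C}{7}\right) = - \frac{2}{7} + \frac{C}{7}$)
$- 3737 O{\left(x \right)} = - 3737 \left(- \frac{2}{7} + \frac{1}{7} \cdot 0\right) = - 3737 \left(- \frac{2}{7} + 0\right) = \left(-3737\right) \left(- \frac{2}{7}\right) = \frac{7474}{7}$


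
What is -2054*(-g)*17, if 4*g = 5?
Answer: 87295/2 ≈ 43648.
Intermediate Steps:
g = 5/4 (g = (¼)*5 = 5/4 ≈ 1.2500)
-2054*(-g)*17 = -2054*(-1*5/4)*17 = -(-5135)*17/2 = -2054*(-85/4) = 87295/2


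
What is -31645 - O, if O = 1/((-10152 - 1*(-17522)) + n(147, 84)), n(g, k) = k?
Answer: -235881831/7454 ≈ -31645.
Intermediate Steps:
O = 1/7454 (O = 1/((-10152 - 1*(-17522)) + 84) = 1/((-10152 + 17522) + 84) = 1/(7370 + 84) = 1/7454 ≈ 0.00013416)
-31645 - O = -31645 - 1*1/7454 = -31645 - 1/7454 = -235881831/7454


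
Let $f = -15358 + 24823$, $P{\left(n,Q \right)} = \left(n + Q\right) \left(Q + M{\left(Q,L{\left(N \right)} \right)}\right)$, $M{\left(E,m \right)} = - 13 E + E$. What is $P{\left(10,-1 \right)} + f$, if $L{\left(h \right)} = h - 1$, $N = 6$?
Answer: $9564$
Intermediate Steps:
$L{\left(h \right)} = -1 + h$
$M{\left(E,m \right)} = - 12 E$
$P{\left(n,Q \right)} = - 11 Q \left(Q + n\right)$ ($P{\left(n,Q \right)} = \left(n + Q\right) \left(Q - 12 Q\right) = \left(Q + n\right) \left(- 11 Q\right) = - 11 Q \left(Q + n\right)$)
$f = 9465$
$P{\left(10,-1 \right)} + f = 11 \left(-1\right) \left(\left(-1\right) \left(-1\right) - 10\right) + 9465 = 11 \left(-1\right) \left(1 - 10\right) + 9465 = 11 \left(-1\right) \left(-9\right) + 9465 = 99 + 9465 = 9564$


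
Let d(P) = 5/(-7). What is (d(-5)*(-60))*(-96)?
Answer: -28800/7 ≈ -4114.3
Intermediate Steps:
d(P) = -5/7 (d(P) = 5*(-⅐) = -5/7)
(d(-5)*(-60))*(-96) = -5/7*(-60)*(-96) = (300/7)*(-96) = -28800/7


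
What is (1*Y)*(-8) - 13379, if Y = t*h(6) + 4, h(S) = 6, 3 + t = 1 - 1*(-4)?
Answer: -13507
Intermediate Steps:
t = 2 (t = -3 + (1 - 1*(-4)) = -3 + (1 + 4) = -3 + 5 = 2)
Y = 16 (Y = 2*6 + 4 = 12 + 4 = 16)
(1*Y)*(-8) - 13379 = (1*16)*(-8) - 13379 = 16*(-8) - 13379 = -128 - 13379 = -13507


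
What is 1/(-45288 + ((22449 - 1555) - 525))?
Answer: -1/24919 ≈ -4.0130e-5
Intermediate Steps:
1/(-45288 + ((22449 - 1555) - 525)) = 1/(-45288 + (20894 - 525)) = 1/(-45288 + 20369) = 1/(-24919) = -1/24919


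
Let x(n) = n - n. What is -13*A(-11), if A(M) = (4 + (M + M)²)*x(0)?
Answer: 0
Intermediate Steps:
x(n) = 0
A(M) = 0 (A(M) = (4 + (M + M)²)*0 = (4 + (2*M)²)*0 = (4 + 4*M²)*0 = 0)
-13*A(-11) = -13*0 = 0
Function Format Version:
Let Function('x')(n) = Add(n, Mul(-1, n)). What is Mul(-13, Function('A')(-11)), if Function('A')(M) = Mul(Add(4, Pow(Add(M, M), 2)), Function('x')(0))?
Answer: 0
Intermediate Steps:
Function('x')(n) = 0
Function('A')(M) = 0 (Function('A')(M) = Mul(Add(4, Pow(Add(M, M), 2)), 0) = Mul(Add(4, Pow(Mul(2, M), 2)), 0) = Mul(Add(4, Mul(4, Pow(M, 2))), 0) = 0)
Mul(-13, Function('A')(-11)) = Mul(-13, 0) = 0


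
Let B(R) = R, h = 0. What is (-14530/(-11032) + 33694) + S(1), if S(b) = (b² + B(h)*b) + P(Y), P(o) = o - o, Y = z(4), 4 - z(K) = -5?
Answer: 185868885/5516 ≈ 33696.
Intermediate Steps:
z(K) = 9 (z(K) = 4 - 1*(-5) = 4 + 5 = 9)
Y = 9
P(o) = 0
S(b) = b² (S(b) = (b² + 0*b) + 0 = (b² + 0) + 0 = b² + 0 = b²)
(-14530/(-11032) + 33694) + S(1) = (-14530/(-11032) + 33694) + 1² = (-14530*(-1/11032) + 33694) + 1 = (7265/5516 + 33694) + 1 = 185863369/5516 + 1 = 185868885/5516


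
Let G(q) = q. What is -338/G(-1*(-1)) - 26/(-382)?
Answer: -64545/191 ≈ -337.93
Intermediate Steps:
-338/G(-1*(-1)) - 26/(-382) = -338/((-1*(-1))) - 26/(-382) = -338/1 - 26*(-1/382) = -338*1 + 13/191 = -338 + 13/191 = -64545/191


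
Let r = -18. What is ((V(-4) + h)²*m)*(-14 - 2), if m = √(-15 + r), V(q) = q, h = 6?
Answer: -64*I*√33 ≈ -367.65*I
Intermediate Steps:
m = I*√33 (m = √(-15 - 18) = √(-33) = I*√33 ≈ 5.7446*I)
((V(-4) + h)²*m)*(-14 - 2) = ((-4 + 6)²*(I*√33))*(-14 - 2) = (2²*(I*√33))*(-16) = (4*(I*√33))*(-16) = (4*I*√33)*(-16) = -64*I*√33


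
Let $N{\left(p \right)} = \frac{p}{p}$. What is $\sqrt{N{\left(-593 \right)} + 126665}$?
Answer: $3 \sqrt{14074} \approx 355.9$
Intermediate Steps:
$N{\left(p \right)} = 1$
$\sqrt{N{\left(-593 \right)} + 126665} = \sqrt{1 + 126665} = \sqrt{126666} = 3 \sqrt{14074}$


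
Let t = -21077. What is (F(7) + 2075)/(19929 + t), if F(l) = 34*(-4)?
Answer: -277/164 ≈ -1.6890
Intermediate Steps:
F(l) = -136
(F(7) + 2075)/(19929 + t) = (-136 + 2075)/(19929 - 21077) = 1939/(-1148) = 1939*(-1/1148) = -277/164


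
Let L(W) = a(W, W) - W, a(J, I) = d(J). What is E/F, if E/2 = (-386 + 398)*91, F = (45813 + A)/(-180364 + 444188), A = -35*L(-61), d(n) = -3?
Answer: 576191616/43783 ≈ 13160.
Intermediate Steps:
a(J, I) = -3
L(W) = -3 - W
A = -2030 (A = -35*(-3 - 1*(-61)) = -35*(-3 + 61) = -35*58 = -2030)
F = 43783/263824 (F = (45813 - 2030)/(-180364 + 444188) = 43783/263824 ≈ 0.16596)
E = 2184 (E = 2*((-386 + 398)*91) = 2*(12*91) = 2*1092 = 2184)
E/F = 2184/(43783/263824) = 2184*(263824/43783) = 576191616/43783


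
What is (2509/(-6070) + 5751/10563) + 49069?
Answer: 1048728532431/21372470 ≈ 49069.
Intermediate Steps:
(2509/(-6070) + 5751/10563) + 49069 = (2509*(-1/6070) + 5751*(1/10563)) + 49069 = (-2509/6070 + 1917/3521) + 49069 = 2802001/21372470 + 49069 = 1048728532431/21372470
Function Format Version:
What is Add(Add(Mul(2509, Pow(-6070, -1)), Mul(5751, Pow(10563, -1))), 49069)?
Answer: Rational(1048728532431, 21372470) ≈ 49069.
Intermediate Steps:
Add(Add(Mul(2509, Pow(-6070, -1)), Mul(5751, Pow(10563, -1))), 49069) = Add(Add(Mul(2509, Rational(-1, 6070)), Mul(5751, Rational(1, 10563))), 49069) = Add(Add(Rational(-2509, 6070), Rational(1917, 3521)), 49069) = Add(Rational(2802001, 21372470), 49069) = Rational(1048728532431, 21372470)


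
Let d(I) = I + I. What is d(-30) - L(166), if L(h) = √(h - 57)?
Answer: -60 - √109 ≈ -70.440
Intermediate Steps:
d(I) = 2*I
L(h) = √(-57 + h)
d(-30) - L(166) = 2*(-30) - √(-57 + 166) = -60 - √109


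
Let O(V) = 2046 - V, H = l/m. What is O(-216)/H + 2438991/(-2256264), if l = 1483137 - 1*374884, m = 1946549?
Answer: 1103537677356501/277834594088 ≈ 3971.9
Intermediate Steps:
l = 1108253 (l = 1483137 - 374884 = 1108253)
H = 1108253/1946549 ≈ 0.56934
O(-216)/H + 2438991/(-2256264) = (2046 - 1*(-216))/(1108253/1946549) + 2438991/(-2256264) = (2046 + 216)*(1946549/1108253) + 2438991*(-1/2256264) = 2262*(1946549/1108253) - 270999/250696 = 4403093838/1108253 - 270999/250696 = 1103537677356501/277834594088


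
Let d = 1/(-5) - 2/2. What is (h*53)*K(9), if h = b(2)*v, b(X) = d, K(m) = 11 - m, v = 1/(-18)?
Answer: 106/15 ≈ 7.0667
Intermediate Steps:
v = -1/18 ≈ -0.055556
d = -6/5 (d = 1*(-1/5) - 2*1/2 = -1/5 - 1 = -6/5 ≈ -1.2000)
b(X) = -6/5
h = 1/15 (h = -6/5*(-1/18) = 1/15 ≈ 0.066667)
(h*53)*K(9) = ((1/15)*53)*(11 - 1*9) = 53*(11 - 9)/15 = (53/15)*2 = 106/15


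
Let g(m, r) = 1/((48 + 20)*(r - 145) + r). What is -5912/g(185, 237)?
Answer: -38386616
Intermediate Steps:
g(m, r) = 1/(-9860 + 69*r) (g(m, r) = 1/(68*(-145 + r) + r) = 1/((-9860 + 68*r) + r) = 1/(-9860 + 69*r))
-5912/g(185, 237) = -5912/(1/(-9860 + 69*237)) = -5912/(1/(-9860 + 16353)) = -5912/(1/6493) = -5912/1/6493 = -5912*6493 = -38386616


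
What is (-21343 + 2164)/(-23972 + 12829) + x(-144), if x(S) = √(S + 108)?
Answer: 19179/11143 + 6*I ≈ 1.7212 + 6.0*I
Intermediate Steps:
x(S) = √(108 + S)
(-21343 + 2164)/(-23972 + 12829) + x(-144) = (-21343 + 2164)/(-23972 + 12829) + √(108 - 144) = -19179/(-11143) + √(-36) = -19179*(-1/11143) + 6*I = 19179/11143 + 6*I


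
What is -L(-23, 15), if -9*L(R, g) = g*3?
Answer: 5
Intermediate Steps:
L(R, g) = -g/3 (L(R, g) = -g*3/9 = -g/3)
-L(-23, 15) = -(-1)*15/3 = -1*(-5) = 5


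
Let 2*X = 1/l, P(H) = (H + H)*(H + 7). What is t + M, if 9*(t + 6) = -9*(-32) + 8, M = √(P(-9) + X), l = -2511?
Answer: 242/9 + √11209042/558 ≈ 32.889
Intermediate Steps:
P(H) = 2*H*(7 + H) (P(H) = (2*H)*(7 + H) = 2*H*(7 + H))
X = -1/5022 (X = (½)/(-2511) = (½)*(-1/2511) = -1/5022 ≈ -0.00019912)
M = √11209042/558 (M = √(2*(-9)*(7 - 9) - 1/5022) = √(2*(-9)*(-2) - 1/5022) = √(36 - 1/5022) = √(180791/5022) = √11209042/558 ≈ 6.0000)
t = 242/9 (t = -6 + (-9*(-32) + 8)/9 = -6 + (288 + 8)/9 = -6 + (⅑)*296 = -6 + 296/9 = 242/9 ≈ 26.889)
t + M = 242/9 + √11209042/558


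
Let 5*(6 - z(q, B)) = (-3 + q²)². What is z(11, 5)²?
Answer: 193043236/25 ≈ 7.7217e+6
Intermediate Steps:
z(q, B) = 6 - (-3 + q²)²/5
z(11, 5)² = (6 - (-3 + 11²)²/5)² = (6 - (-3 + 121)²/5)² = (6 - ⅕*118²)² = (6 - ⅕*13924)² = (6 - 13924/5)² = (-13894/5)² = 193043236/25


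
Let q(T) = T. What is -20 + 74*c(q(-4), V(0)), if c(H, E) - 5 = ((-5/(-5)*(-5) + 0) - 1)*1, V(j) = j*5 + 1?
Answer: -94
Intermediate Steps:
V(j) = 1 + 5*j (V(j) = 5*j + 1 = 1 + 5*j)
c(H, E) = -1 (c(H, E) = 5 + ((-5/(-5)*(-5) + 0) - 1)*1 = 5 + ((-5*(-⅕)*(-5) + 0) - 1)*1 = 5 + ((1*(-5) + 0) - 1)*1 = 5 + ((-5 + 0) - 1)*1 = 5 + (-5 - 1)*1 = 5 - 6*1 = 5 - 6 = -1)
-20 + 74*c(q(-4), V(0)) = -20 + 74*(-1) = -20 - 74 = -94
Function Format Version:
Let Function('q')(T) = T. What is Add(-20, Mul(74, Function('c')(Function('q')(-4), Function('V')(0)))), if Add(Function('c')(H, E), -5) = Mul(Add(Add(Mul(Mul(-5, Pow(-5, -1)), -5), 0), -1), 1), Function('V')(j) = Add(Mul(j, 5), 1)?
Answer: -94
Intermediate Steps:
Function('V')(j) = Add(1, Mul(5, j)) (Function('V')(j) = Add(Mul(5, j), 1) = Add(1, Mul(5, j)))
Function('c')(H, E) = -1 (Function('c')(H, E) = Add(5, Mul(Add(Add(Mul(Mul(-5, Pow(-5, -1)), -5), 0), -1), 1)) = Add(5, Mul(Add(Add(Mul(Mul(-5, Rational(-1, 5)), -5), 0), -1), 1)) = Add(5, Mul(Add(Add(Mul(1, -5), 0), -1), 1)) = Add(5, Mul(Add(Add(-5, 0), -1), 1)) = Add(5, Mul(Add(-5, -1), 1)) = Add(5, Mul(-6, 1)) = Add(5, -6) = -1)
Add(-20, Mul(74, Function('c')(Function('q')(-4), Function('V')(0)))) = Add(-20, Mul(74, -1)) = Add(-20, -74) = -94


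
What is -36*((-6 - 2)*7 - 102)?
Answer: 5688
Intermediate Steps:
-36*((-6 - 2)*7 - 102) = -36*(-8*7 - 102) = -36*(-56 - 102) = -36*(-158) = 5688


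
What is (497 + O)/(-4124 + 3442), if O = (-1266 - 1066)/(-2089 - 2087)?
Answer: -519451/712008 ≈ -0.72956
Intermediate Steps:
O = 583/1044 (O = -2332/(-4176) = -2332*(-1/4176) = 583/1044 ≈ 0.55843)
(497 + O)/(-4124 + 3442) = (497 + 583/1044)/(-4124 + 3442) = (519451/1044)/(-682) = (519451/1044)*(-1/682) = -519451/712008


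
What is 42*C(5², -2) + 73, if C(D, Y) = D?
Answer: 1123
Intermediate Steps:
42*C(5², -2) + 73 = 42*5² + 73 = 42*25 + 73 = 1050 + 73 = 1123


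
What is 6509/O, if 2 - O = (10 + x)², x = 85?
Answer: -6509/9023 ≈ -0.72138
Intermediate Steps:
O = -9023 (O = 2 - (10 + 85)² = 2 - 1*95² = 2 - 1*9025 = 2 - 9025 = -9023)
6509/O = 6509/(-9023) = 6509*(-1/9023) = -6509/9023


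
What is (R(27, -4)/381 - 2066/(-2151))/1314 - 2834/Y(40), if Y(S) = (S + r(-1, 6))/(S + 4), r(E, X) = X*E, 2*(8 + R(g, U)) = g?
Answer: -44760191003221/12204455652 ≈ -3667.5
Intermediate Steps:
R(g, U) = -8 + g/2
r(E, X) = E*X
Y(S) = (-6 + S)/(4 + S) (Y(S) = (S - 1*6)/(S + 4) = (S - 6)/(4 + S) = (-6 + S)/(4 + S))
(R(27, -4)/381 - 2066/(-2151))/1314 - 2834/Y(40) = ((-8 + (1/2)*27)/381 - 2066/(-2151))/1314 - 2834*(4 + 40)/(-6 + 40) = ((-8 + 27/2)*(1/381) - 2066*(-1/2151))*(1/1314) - 2834/(34/44) = ((11/2)*(1/381) + 2066/2151)*(1/1314) - 2834/((1/44)*34) = (11/762 + 2066/2151)*(1/1314) - 2834/17/22 = (532651/546354)*(1/1314) - 2834*22/17 = 532651/717909156 - 62348/17 = -44760191003221/12204455652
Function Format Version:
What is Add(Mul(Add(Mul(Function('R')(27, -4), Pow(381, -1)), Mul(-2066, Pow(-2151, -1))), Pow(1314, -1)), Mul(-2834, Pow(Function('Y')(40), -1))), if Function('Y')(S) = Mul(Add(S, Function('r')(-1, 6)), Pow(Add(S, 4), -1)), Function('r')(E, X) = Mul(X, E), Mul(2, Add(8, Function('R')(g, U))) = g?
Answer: Rational(-44760191003221, 12204455652) ≈ -3667.5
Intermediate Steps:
Function('R')(g, U) = Add(-8, Mul(Rational(1, 2), g))
Function('r')(E, X) = Mul(E, X)
Function('Y')(S) = Mul(Pow(Add(4, S), -1), Add(-6, S)) (Function('Y')(S) = Mul(Add(S, Mul(-1, 6)), Pow(Add(S, 4), -1)) = Mul(Add(S, -6), Pow(Add(4, S), -1)) = Mul(Add(-6, S), Pow(Add(4, S), -1)) = Mul(Pow(Add(4, S), -1), Add(-6, S)))
Add(Mul(Add(Mul(Function('R')(27, -4), Pow(381, -1)), Mul(-2066, Pow(-2151, -1))), Pow(1314, -1)), Mul(-2834, Pow(Function('Y')(40), -1))) = Add(Mul(Add(Mul(Add(-8, Mul(Rational(1, 2), 27)), Pow(381, -1)), Mul(-2066, Pow(-2151, -1))), Pow(1314, -1)), Mul(-2834, Pow(Mul(Pow(Add(4, 40), -1), Add(-6, 40)), -1))) = Add(Mul(Add(Mul(Add(-8, Rational(27, 2)), Rational(1, 381)), Mul(-2066, Rational(-1, 2151))), Rational(1, 1314)), Mul(-2834, Pow(Mul(Pow(44, -1), 34), -1))) = Add(Mul(Add(Mul(Rational(11, 2), Rational(1, 381)), Rational(2066, 2151)), Rational(1, 1314)), Mul(-2834, Pow(Mul(Rational(1, 44), 34), -1))) = Add(Mul(Add(Rational(11, 762), Rational(2066, 2151)), Rational(1, 1314)), Mul(-2834, Pow(Rational(17, 22), -1))) = Add(Mul(Rational(532651, 546354), Rational(1, 1314)), Mul(-2834, Rational(22, 17))) = Add(Rational(532651, 717909156), Rational(-62348, 17)) = Rational(-44760191003221, 12204455652)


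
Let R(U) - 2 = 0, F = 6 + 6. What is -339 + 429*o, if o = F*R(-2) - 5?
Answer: 7812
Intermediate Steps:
F = 12
R(U) = 2 (R(U) = 2 + 0 = 2)
o = 19 (o = 12*2 - 5 = 24 - 5 = 19)
-339 + 429*o = -339 + 429*19 = -339 + 8151 = 7812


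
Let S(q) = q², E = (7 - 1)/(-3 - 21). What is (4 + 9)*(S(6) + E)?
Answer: 1859/4 ≈ 464.75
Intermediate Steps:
E = -¼ (E = 6/(-24) = 6*(-1/24) = -¼ ≈ -0.25000)
(4 + 9)*(S(6) + E) = (4 + 9)*(6² - ¼) = 13*(36 - ¼) = 13*(143/4) = 1859/4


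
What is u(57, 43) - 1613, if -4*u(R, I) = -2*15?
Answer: -3211/2 ≈ -1605.5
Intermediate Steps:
u(R, I) = 15/2 (u(R, I) = -(-1)*15/2 = -¼*(-30) = 15/2)
u(57, 43) - 1613 = 15/2 - 1613 = -3211/2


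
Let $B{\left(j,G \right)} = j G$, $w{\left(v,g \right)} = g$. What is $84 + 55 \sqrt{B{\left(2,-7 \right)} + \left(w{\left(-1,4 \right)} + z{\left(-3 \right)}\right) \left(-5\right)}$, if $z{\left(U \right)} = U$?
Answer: $84 + 55 i \sqrt{19} \approx 84.0 + 239.74 i$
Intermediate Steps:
$B{\left(j,G \right)} = G j$
$84 + 55 \sqrt{B{\left(2,-7 \right)} + \left(w{\left(-1,4 \right)} + z{\left(-3 \right)}\right) \left(-5\right)} = 84 + 55 \sqrt{\left(-7\right) 2 + \left(4 - 3\right) \left(-5\right)} = 84 + 55 \sqrt{-14 + 1 \left(-5\right)} = 84 + 55 \sqrt{-14 - 5} = 84 + 55 \sqrt{-19} = 84 + 55 i \sqrt{19}$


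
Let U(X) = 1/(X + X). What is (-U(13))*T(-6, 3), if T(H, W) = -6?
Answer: 3/13 ≈ 0.23077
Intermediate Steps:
U(X) = 1/(2*X)
(-U(13))*T(-6, 3) = -1/(2*13)*(-6) = -1*1/26*(-6) = -1/26*(-6) = 3/13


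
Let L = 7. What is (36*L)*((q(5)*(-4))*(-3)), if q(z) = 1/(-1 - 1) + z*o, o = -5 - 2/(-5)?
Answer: -71064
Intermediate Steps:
o = -23/5 (o = -5 - 2*(-1/5) = -5 + 2/5 = -23/5 ≈ -4.6000)
q(z) = -1/2 - 23*z/5 (q(z) = 1/(-1 - 1) + z*(-23/5) = 1/(-2) - 23*z/5 = -1/2 - 23*z/5)
(36*L)*((q(5)*(-4))*(-3)) = (36*7)*(((-1/2 - 23/5*5)*(-4))*(-3)) = 252*(((-1/2 - 23)*(-4))*(-3)) = 252*(-47/2*(-4)*(-3)) = 252*(94*(-3)) = 252*(-282) = -71064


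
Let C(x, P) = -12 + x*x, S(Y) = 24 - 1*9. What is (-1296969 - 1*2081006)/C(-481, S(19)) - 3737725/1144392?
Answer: -4730446507225/264753944808 ≈ -17.867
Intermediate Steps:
S(Y) = 15 (S(Y) = 24 - 9 = 15)
C(x, P) = -12 + x²
(-1296969 - 1*2081006)/C(-481, S(19)) - 3737725/1144392 = (-1296969 - 1*2081006)/(-12 + (-481)²) - 3737725/1144392 = (-1296969 - 2081006)/(-12 + 231361) - 3737725*1/1144392 = -3377975/231349 - 3737725/1144392 = -4730446507225/264753944808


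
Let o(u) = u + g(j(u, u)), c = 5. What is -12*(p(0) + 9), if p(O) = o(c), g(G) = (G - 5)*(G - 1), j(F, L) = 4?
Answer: -132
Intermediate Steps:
g(G) = (-1 + G)*(-5 + G) (g(G) = (-5 + G)*(-1 + G) = (-1 + G)*(-5 + G))
o(u) = -3 + u (o(u) = u + (5 + 4² - 6*4) = u + (5 + 16 - 24) = u - 3 = -3 + u)
p(O) = 2 (p(O) = -3 + 5 = 2)
-12*(p(0) + 9) = -12*(2 + 9) = -12*11 = -132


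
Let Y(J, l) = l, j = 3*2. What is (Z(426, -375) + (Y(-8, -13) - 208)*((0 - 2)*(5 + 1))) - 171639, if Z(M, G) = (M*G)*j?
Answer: -1127487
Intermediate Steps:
j = 6
Z(M, G) = 6*G*M (Z(M, G) = (M*G)*6 = (G*M)*6 = 6*G*M)
(Z(426, -375) + (Y(-8, -13) - 208)*((0 - 2)*(5 + 1))) - 171639 = (6*(-375)*426 + (-13 - 208)*((0 - 2)*(5 + 1))) - 171639 = (-958500 - (-442)*6) - 171639 = (-958500 - 221*(-12)) - 171639 = (-958500 + 2652) - 171639 = -955848 - 171639 = -1127487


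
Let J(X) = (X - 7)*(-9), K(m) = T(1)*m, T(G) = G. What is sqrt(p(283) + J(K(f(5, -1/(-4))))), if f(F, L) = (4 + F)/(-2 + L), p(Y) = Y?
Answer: sqrt(19222)/7 ≈ 19.806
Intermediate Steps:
f(F, L) = (4 + F)/(-2 + L)
K(m) = m (K(m) = 1*m = m)
J(X) = 63 - 9*X (J(X) = (-7 + X)*(-9) = 63 - 9*X)
sqrt(p(283) + J(K(f(5, -1/(-4))))) = sqrt(283 + (63 - 9*(4 + 5)/(-2 - 1/(-4)))) = sqrt(283 + (63 - 9*9/(-2 - 1*(-1/4)))) = sqrt(283 + (63 - 9*9/(-2 + 1/4))) = sqrt(283 + (63 - 9*9/(-7/4))) = sqrt(283 + (63 - (-36)*9/7)) = sqrt(283 + (63 - 9*(-36/7))) = sqrt(283 + (63 + 324/7)) = sqrt(283 + 765/7) = sqrt(2746/7) = sqrt(19222)/7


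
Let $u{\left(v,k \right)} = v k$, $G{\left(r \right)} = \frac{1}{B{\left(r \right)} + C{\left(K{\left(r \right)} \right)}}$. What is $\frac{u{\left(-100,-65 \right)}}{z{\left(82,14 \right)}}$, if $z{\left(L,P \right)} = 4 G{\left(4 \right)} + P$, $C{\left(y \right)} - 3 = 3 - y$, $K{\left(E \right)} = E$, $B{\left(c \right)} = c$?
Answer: $\frac{4875}{11} \approx 443.18$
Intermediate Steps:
$C{\left(y \right)} = 6 - y$ ($C{\left(y \right)} = 3 - \left(-3 + y\right) = 6 - y$)
$G{\left(r \right)} = \frac{1}{6}$ ($G{\left(r \right)} = \frac{1}{r - \left(-6 + r\right)} = \frac{1}{6}$)
$z{\left(L,P \right)} = \frac{2}{3} + P$ ($z{\left(L,P \right)} = 4 \cdot \frac{1}{6} + P = \frac{2}{3} + P$)
$u{\left(v,k \right)} = k v$
$\frac{u{\left(-100,-65 \right)}}{z{\left(82,14 \right)}} = \frac{\left(-65\right) \left(-100\right)}{\frac{2}{3} + 14} = \frac{6500}{\frac{44}{3}} = 6500 \cdot \frac{3}{44} = \frac{4875}{11}$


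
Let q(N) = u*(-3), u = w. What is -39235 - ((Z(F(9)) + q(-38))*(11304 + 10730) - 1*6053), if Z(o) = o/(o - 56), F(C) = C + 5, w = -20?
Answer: -4043632/3 ≈ -1.3479e+6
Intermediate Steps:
F(C) = 5 + C
u = -20
q(N) = 60 (q(N) = -20*(-3) = 60)
Z(o) = o/(-56 + o)
-39235 - ((Z(F(9)) + q(-38))*(11304 + 10730) - 1*6053) = -39235 - (((5 + 9)/(-56 + (5 + 9)) + 60)*(11304 + 10730) - 1*6053) = -39235 - ((14/(-56 + 14) + 60)*22034 - 6053) = -39235 - ((14/(-42) + 60)*22034 - 6053) = -39235 - ((14*(-1/42) + 60)*22034 - 6053) = -39235 - ((-1/3 + 60)*22034 - 6053) = -39235 - ((179/3)*22034 - 6053) = -39235 - (3944086/3 - 6053) = -39235 - 1*3925927/3 = -39235 - 3925927/3 = -4043632/3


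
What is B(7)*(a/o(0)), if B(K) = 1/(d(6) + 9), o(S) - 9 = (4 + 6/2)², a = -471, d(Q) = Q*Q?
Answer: -157/870 ≈ -0.18046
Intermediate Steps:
d(Q) = Q²
o(S) = 58 (o(S) = 9 + (4 + 6/2)² = 9 + (4 + 6*(½))² = 9 + (4 + 3)² = 9 + 7² = 9 + 49 = 58)
B(K) = 1/45 (B(K) = 1/(6² + 9) = 1/(36 + 9) = 1/45)
B(7)*(a/o(0)) = (-471/58)/45 = (-471*1/58)/45 = (1/45)*(-471/58) = -157/870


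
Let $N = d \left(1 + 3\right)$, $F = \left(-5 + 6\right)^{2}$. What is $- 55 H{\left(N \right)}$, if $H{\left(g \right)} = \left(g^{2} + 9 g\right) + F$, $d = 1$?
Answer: $-2915$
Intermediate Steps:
$F = 1$ ($F = 1^{2} = 1$)
$N = 4$ ($N = 1 \left(1 + 3\right) = 1 \cdot 4 = 4$)
$H{\left(g \right)} = 1 + g^{2} + 9 g$ ($H{\left(g \right)} = \left(g^{2} + 9 g\right) + 1 = 1 + g^{2} + 9 g$)
$- 55 H{\left(N \right)} = - 55 \left(1 + 4^{2} + 9 \cdot 4\right) = - 55 \left(1 + 16 + 36\right) = \left(-55\right) 53 = -2915$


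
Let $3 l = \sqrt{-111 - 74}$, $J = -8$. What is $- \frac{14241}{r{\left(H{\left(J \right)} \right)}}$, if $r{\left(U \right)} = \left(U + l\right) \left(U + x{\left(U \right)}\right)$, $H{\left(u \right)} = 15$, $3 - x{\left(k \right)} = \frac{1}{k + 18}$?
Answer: $- \frac{12688731}{262106} + \frac{1409859 i \sqrt{185}}{1310530} \approx -48.411 + 14.632 i$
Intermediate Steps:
$x{\left(k \right)} = 3 - \frac{1}{18 + k}$ ($x{\left(k \right)} = 3 - \frac{1}{k + 18} = 3 - \frac{1}{18 + k}$)
$l = \frac{i \sqrt{185}}{3}$ ($l = \frac{\sqrt{-111 - 74}}{3} = \frac{\sqrt{-185}}{3} = \frac{i \sqrt{185}}{3} \approx 4.5338 i$)
$r{\left(U \right)} = \left(U + \frac{53 + 3 U}{18 + U}\right) \left(U + \frac{i \sqrt{185}}{3}\right)$ ($r{\left(U \right)} = \left(U + \frac{i \sqrt{185}}{3}\right) \left(U + \frac{53 + 3 U}{18 + U}\right) = \left(U + \frac{53 + 3 U}{18 + U}\right) \left(U + \frac{i \sqrt{185}}{3}\right)$)
$- \frac{14241}{r{\left(H{\left(J \right)} \right)}} = - \frac{14241}{\frac{1}{3} \frac{1}{18 + 15} \left(3 \cdot 15 \left(53 + 3 \cdot 15\right) + i \sqrt{185} \left(53 + 3 \cdot 15\right) + 15 \left(18 + 15\right) \left(3 \cdot 15 + i \sqrt{185}\right)\right)} = - \frac{14241}{\frac{1}{3} \cdot \frac{1}{33} \left(3 \cdot 15 \left(53 + 45\right) + i \sqrt{185} \left(53 + 45\right) + 15 \cdot 33 \left(45 + i \sqrt{185}\right)\right)} = - \frac{14241}{\frac{1}{3} \cdot \frac{1}{33} \left(3 \cdot 15 \cdot 98 + i \sqrt{185} \cdot 98 + \left(22275 + 495 i \sqrt{185}\right)\right)} = - \frac{14241}{\frac{1}{3} \cdot \frac{1}{33} \left(4410 + 98 i \sqrt{185} + \left(22275 + 495 i \sqrt{185}\right)\right)} = - \frac{14241}{\frac{1}{3} \cdot \frac{1}{33} \left(26685 + 593 i \sqrt{185}\right)} = - \frac{14241}{\frac{2965}{11} + \frac{593 i \sqrt{185}}{99}}$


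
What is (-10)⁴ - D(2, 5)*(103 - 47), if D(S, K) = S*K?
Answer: 9440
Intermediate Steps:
D(S, K) = K*S
(-10)⁴ - D(2, 5)*(103 - 47) = (-10)⁴ - 5*2*(103 - 47) = 10000 - 10*56 = 10000 - 1*560 = 10000 - 560 = 9440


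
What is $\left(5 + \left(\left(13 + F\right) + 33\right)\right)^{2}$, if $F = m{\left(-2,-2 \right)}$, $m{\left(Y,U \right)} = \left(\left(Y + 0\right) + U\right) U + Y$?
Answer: $3249$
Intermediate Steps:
$m{\left(Y,U \right)} = Y + U \left(U + Y\right)$ ($m{\left(Y,U \right)} = \left(Y + U\right) U + Y = \left(U + Y\right) U + Y = U \left(U + Y\right) + Y = Y + U \left(U + Y\right)$)
$F = 6$ ($F = -2 + \left(-2\right)^{2} - -4 = -2 + 4 + 4 = 6$)
$\left(5 + \left(\left(13 + F\right) + 33\right)\right)^{2} = \left(5 + \left(\left(13 + 6\right) + 33\right)\right)^{2} = \left(5 + \left(19 + 33\right)\right)^{2} = \left(5 + 52\right)^{2} = 57^{2} = 3249$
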